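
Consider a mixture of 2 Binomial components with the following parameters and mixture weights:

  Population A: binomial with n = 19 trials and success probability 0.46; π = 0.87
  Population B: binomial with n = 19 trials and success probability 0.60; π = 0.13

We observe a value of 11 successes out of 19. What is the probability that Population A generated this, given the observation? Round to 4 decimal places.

Posterior ∝ prior × likelihood, so P(k | x) ∝ π_k f_k(x); normalise over all components.
Component likelihoods at x = 11 successes out of 19:
  f_A = C(19,11)·0.46^11·0.54^8 = 75582·0.000195135·0.0072302 = 0.106636
  f_B = C(19,11)·0.60^11·0.40^8 = 75582·0.00362797·0.00065536 = 0.179706
Multiply by the mixture weights:
  π_A·f_A = 0.87 × 0.106636 = 0.0927735
  π_B·f_B = 0.13 × 0.179706 = 0.0233618
Denominator: 0.0927735 + 0.0233618 = 0.116135
So the posterior for Population A is 0.0927735 / 0.116135 ≈ 0.7988.

0.7988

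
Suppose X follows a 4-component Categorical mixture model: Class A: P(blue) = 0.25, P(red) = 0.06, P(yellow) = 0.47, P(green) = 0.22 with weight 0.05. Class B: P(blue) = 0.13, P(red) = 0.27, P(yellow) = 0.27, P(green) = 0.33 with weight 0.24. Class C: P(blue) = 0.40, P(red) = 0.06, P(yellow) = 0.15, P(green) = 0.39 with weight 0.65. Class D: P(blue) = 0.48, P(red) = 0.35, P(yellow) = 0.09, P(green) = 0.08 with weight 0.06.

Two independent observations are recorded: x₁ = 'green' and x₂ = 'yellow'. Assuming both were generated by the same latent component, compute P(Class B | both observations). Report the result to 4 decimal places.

0.3289

The responsibility of component k is π_k f_k(x) divided by Σ_j π_j f_j(x).
Since both observations come from the same component, the likelihood for component k is f_k(x₁)·f_k(x₂).
  L_A = [0.22] × [0.47] = 0.1034
  L_B = [0.33] × [0.27] = 0.0891
  L_C = [0.39] × [0.15] = 0.0585
  L_D = [0.08] × [0.09] = 0.0072
Multiply by the mixture weights:
  π_A·L_A = 0.05 × 0.1034 = 0.00517
  π_B·L_B = 0.24 × 0.0891 = 0.021384
  π_C·L_C = 0.65 × 0.0585 = 0.038025
  π_D·L_D = 0.06 × 0.0072 = 0.000432
Marginal: 0.00517 + 0.021384 + 0.038025 + 0.000432 = 0.065011
So the posterior for Class B is 0.021384 / 0.065011 ≈ 0.3289.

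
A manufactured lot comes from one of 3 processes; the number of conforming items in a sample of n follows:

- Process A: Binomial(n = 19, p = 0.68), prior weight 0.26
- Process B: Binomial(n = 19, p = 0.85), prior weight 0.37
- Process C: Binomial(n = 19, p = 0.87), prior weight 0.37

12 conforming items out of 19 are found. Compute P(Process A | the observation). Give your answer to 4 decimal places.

By Bayes' theorem, P(k | x) = π_k f_k(x) / Σ_j π_j f_j(x).
Binomial probabilities:
  L_A = 0.169233
  L_B = 0.012246
  L_C = 0.00594513
Weight by the priors:
  π_A·L_A = 0.26 × 0.169233 = 0.0440005
  π_B·L_B = 0.37 × 0.012246 = 0.00453101
  π_C·L_C = 0.37 × 0.00594513 = 0.0021997
Sum: 0.0440005 + 0.00453101 + 0.0021997 = 0.0507312
P(Process A | data) = 0.0440005 / 0.0507312 ≈ 0.8673

0.8673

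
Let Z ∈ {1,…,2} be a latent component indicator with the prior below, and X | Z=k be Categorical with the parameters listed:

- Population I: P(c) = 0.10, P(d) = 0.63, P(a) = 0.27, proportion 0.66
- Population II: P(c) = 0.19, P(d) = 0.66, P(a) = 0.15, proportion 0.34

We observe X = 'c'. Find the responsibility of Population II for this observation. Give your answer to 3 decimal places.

P(component k | x) = P(Z=k)·f_k(x) / marginal(x), where marginal(x) = Σ_j P(Z=j)·f_j(x).
Component likelihoods at x = 'c':
  f_I = P(c | comp) = 0.10
  f_II = P(c | comp) = 0.19
Unnormalised posteriors:
  P(Z=I)·f_I = 0.66 × 0.1 = 0.066
  P(Z=II)·f_II = 0.34 × 0.19 = 0.0646
Evidence: 0.066 + 0.0646 = 0.1306
P(Population II | 'c') ≈ 0.495

0.495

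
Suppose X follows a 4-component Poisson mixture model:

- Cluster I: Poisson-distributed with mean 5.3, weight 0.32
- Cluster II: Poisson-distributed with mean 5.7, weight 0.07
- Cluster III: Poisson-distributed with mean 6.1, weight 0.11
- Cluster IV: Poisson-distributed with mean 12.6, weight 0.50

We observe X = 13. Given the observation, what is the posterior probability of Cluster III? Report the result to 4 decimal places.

The responsibility of component k is π_k f_k(x) divided by Σ_j π_j f_j(x).
Poisson probabilities:
  f_I = e^(−5.3)·5.3^13/13! = 0.00208711
  f_II = e^(−5.7)·5.7^13/13! = 0.00360259
  f_III = e^(−6.1)·6.1^13/13! = 0.00583192
  f_IV = e^(−12.6)·12.6^13/13! = 0.109251
Weight by the priors:
  π_I·f_I = 0.32 × 0.00208711 = 0.000667875
  π_II·f_II = 0.07 × 0.00360259 = 0.000252181
  π_III·f_III = 0.11 × 0.00583192 = 0.000641511
  π_IV·f_IV = 0.50 × 0.109251 = 0.0546256
Marginal: 0.000667875 + 0.000252181 + 0.000641511 + 0.0546256 = 0.0561872
So the posterior for Cluster III is 0.000641511 / 0.0561872 ≈ 0.0114.

0.0114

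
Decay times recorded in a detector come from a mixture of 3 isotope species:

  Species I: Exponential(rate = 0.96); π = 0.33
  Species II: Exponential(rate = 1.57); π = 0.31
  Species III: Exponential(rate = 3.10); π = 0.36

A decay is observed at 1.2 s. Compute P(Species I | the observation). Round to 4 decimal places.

Posterior ∝ prior × likelihood, so P(k | x) ∝ P(Z=k) f_k(x); normalise over all components.
Evaluate each component's likelihood at the observed value:
  L_I = 0.303364
  L_II = 0.23861
  L_III = 0.0751253
Unnormalised posteriors:
  P(Z=I)·L_I = 0.33 × 0.303364 = 0.10011
  P(Z=II)·L_II = 0.31 × 0.23861 = 0.0739691
  P(Z=III)·L_III = 0.36 × 0.0751253 = 0.0270451
Normaliser: 0.10011 + 0.0739691 + 0.0270451 = 0.201124
So the posterior for Species I is 0.10011 / 0.201124 ≈ 0.4978.

0.4978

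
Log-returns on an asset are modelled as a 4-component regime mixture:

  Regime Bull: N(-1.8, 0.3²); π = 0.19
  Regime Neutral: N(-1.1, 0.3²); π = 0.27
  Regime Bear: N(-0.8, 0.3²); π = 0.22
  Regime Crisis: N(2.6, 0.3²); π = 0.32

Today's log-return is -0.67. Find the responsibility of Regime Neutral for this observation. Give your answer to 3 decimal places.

The responsibility of component k is π_k f_k(x) divided by Σ_j π_j f_j(x).
Normal densities:
  f_Bull = (1/(0.3·√(2π)))·exp(−(-0.67−-1.8)²/(2·0.3²)) = 1.329808·exp(-7.09389) = 0.00110396
  f_Neutral = (1/(0.3·√(2π)))·exp(−(-0.67−-1.1)²/(2·0.3²)) = 1.329808·exp(-1.02722) = 0.476071
  f_Bear = (1/(0.3·√(2π)))·exp(−(-0.67−-0.8)²/(2·0.3²)) = 1.329808·exp(-0.09389) = 1.21064
  f_Crisis = (1/(0.3·√(2π)))·exp(−(-0.67−2.6)²/(2·0.3²)) = 1.329808·exp(-59.40500) = 2.11118e-26
Unnormalised posteriors:
  π_Bull·f_Bull = 0.19 × 0.00110396 = 0.000209752
  π_Neutral·f_Neutral = 0.27 × 0.476071 = 0.128539
  π_Bear·f_Bear = 0.22 × 1.21064 = 0.26634
  π_Crisis·f_Crisis = 0.32 × 2.11118e-26 = 6.75577e-27
Marginal: 0.000209752 + 0.128539 + 0.26634 + 6.75577e-27 = 0.395089
P(Regime Neutral | x) ≈ 0.325

0.325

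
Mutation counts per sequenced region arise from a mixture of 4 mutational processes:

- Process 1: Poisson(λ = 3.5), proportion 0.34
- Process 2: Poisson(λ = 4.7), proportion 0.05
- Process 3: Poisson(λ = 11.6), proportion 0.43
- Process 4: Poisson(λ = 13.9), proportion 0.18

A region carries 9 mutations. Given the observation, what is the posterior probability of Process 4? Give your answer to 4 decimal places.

0.1642

By Bayes' theorem, P(k | x) = π_k f_k(x) / Σ_j π_j f_j(x).
Evaluate each component's likelihood at the observed value:
  L_1 = 0.00655871
  L_2 = 0.02805
  L_3 = 0.0960601
  L_4 = 0.0490543
Prior × likelihood for each component:
  π_1·L_1 = 0.34 × 0.00655871 = 0.00222996
  π_2·L_2 = 0.05 × 0.02805 = 0.0014025
  π_3·L_3 = 0.43 × 0.0960601 = 0.0413058
  π_4·L_4 = 0.18 × 0.0490543 = 0.00882977
Normaliser: 0.00222996 + 0.0014025 + 0.0413058 + 0.00882977 = 0.0537681
Responsibility of Process 4: 0.00882977 / 0.0537681 ≈ 0.1642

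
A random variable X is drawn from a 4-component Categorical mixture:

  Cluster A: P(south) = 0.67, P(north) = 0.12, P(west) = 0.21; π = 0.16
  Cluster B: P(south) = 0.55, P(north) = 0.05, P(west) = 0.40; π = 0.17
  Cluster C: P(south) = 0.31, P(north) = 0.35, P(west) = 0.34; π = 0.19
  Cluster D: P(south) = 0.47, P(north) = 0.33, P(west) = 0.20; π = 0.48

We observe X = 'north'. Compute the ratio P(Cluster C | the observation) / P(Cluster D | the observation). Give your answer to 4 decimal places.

0.4198

Only the two components matter; the odds are (P(Z=i) f_i(x)) / (P(Z=j) f_j(x)).
Categorical probabilities:
  p_A = P(north | comp) = 0.12
  p_B = P(north | comp) = 0.05
  p_C = P(north | comp) = 0.35
  p_D = P(north | comp) = 0.33
Posterior odds = (P(Z=C)·p_C) / (P(Z=D)·p_D) = (0.19·0.35) / (0.48·0.33) = 0.0665 / 0.1584 ≈ 0.4198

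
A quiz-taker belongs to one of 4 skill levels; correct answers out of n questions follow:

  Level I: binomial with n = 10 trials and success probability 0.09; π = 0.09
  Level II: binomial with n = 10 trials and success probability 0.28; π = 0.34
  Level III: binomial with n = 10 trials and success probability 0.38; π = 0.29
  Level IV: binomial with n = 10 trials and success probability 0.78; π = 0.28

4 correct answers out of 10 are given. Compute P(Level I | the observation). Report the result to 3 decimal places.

Apply Bayes' rule: the posterior for each component is proportional to its prior times its likelihood at x.
Component likelihoods at x = 4 correct answers out of 10:
  p_I = C(10,4)·0.09^4·0.91^6 = 210·6.561e-05·0.567869 = 0.00782416
  p_II = C(10,4)·0.28^4·0.72^6 = 210·0.00614656·0.139314 = 0.179823
  p_III = C(10,4)·0.38^4·0.62^6 = 210·0.0208514·0.0568002 = 0.248716
  p_IV = C(10,4)·0.78^4·0.22^6 = 210·0.370151·0.00011338 = 0.0088132
Unnormalised posteriors:
  π_I·p_I = 0.09 × 0.00782416 = 0.000704174
  π_II·p_II = 0.34 × 0.179823 = 0.06114
  π_III·p_III = 0.29 × 0.248716 = 0.0721277
  π_IV·p_IV = 0.28 × 0.0088132 = 0.0024677
Evidence: 0.000704174 + 0.06114 + 0.0721277 + 0.0024677 = 0.13644
Responsibility of Level I: 0.000704174 / 0.13644 ≈ 0.005

0.005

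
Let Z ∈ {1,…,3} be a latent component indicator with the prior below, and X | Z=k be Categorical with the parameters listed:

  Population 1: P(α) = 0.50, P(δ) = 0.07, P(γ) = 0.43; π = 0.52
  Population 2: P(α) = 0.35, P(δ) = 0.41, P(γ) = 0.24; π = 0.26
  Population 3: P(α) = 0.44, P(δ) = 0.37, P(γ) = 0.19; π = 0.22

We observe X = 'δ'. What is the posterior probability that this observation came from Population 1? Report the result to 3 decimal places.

The responsibility of component k is π_k f_k(x) divided by Σ_j π_j f_j(x).
Component likelihoods at x = 'δ':
  L_1 = 0.07
  L_2 = 0.41
  L_3 = 0.37
Unnormalised posteriors:
  π_1·L_1 = 0.52 × 0.07 = 0.0364
  π_2·L_2 = 0.26 × 0.41 = 0.1066
  π_3·L_3 = 0.22 × 0.37 = 0.0814
Marginal: 0.0364 + 0.1066 + 0.0814 = 0.2244
P(Population 1 | x) = 0.0364 / 0.2244 ≈ 0.162

0.162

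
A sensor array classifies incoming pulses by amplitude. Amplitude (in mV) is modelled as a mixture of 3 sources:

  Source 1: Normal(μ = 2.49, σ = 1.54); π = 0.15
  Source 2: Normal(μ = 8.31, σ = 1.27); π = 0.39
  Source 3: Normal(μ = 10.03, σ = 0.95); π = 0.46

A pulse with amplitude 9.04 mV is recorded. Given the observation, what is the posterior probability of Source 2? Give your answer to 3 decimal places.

Posterior ∝ prior × likelihood, so P(k | x) ∝ P(Z=k) f_k(x); normalise over all components.
Normal densities:
  L_1 = (1/(1.54·√(2π)))·exp(−(9.04−2.49)²/(2·1.54²)) = 0.259053·exp(-9.04505) = 3.05613e-05
  L_2 = (1/(1.27·√(2π)))·exp(−(9.04−8.31)²/(2·1.27²)) = 0.314128·exp(-0.16520) = 0.266294
  L_3 = (1/(0.95·√(2π)))·exp(−(9.04−10.03)²/(2·0.95²)) = 0.419939·exp(-0.54299) = 0.243988
Weight by the priors:
  P(Z=1)·L_1 = 0.15 × 3.05613e-05 = 4.5842e-06
  P(Z=2)·L_2 = 0.39 × 0.266294 = 0.103855
  P(Z=3)·L_3 = 0.46 × 0.243988 = 0.112234
Normaliser: 4.5842e-06 + 0.103855 + 0.112234 = 0.216094
P(Source 2 | the observation) ≈ 0.481

0.481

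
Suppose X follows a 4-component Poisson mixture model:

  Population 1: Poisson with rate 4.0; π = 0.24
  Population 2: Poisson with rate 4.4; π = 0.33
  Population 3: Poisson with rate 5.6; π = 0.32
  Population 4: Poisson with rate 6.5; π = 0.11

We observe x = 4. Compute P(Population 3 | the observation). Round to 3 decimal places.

0.284

P(component k | x) = π_k·f_k(x) / marginal(x), where marginal(x) = Σ_j π_j·f_j(x).
Component likelihoods at x = 4:
  p_1 = 0.195367
  p_2 = 0.191736
  p_3 = 0.151528
  p_4 = 0.111822
Unnormalised posteriors:
  π_1·p_1 = 0.24 × 0.195367 = 0.046888
  π_2·p_2 = 0.33 × 0.191736 = 0.0632729
  π_3·p_3 = 0.32 × 0.151528 = 0.0484888
  π_4·p_4 = 0.11 × 0.111822 = 0.0123004
Evidence: 0.046888 + 0.0632729 + 0.0484888 + 0.0123004 = 0.17095
P(Population 3 | the observation) ≈ 0.284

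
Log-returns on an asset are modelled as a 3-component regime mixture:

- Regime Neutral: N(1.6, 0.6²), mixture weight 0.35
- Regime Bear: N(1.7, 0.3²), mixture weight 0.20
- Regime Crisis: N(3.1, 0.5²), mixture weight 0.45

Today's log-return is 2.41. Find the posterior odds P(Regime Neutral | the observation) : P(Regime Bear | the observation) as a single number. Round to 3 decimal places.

5.788

The posterior odds equal the prior odds times the likelihood ratio: (w_i/w_j)·(f_i(x)/f_j(x)).
Component likelihoods at x = 2.41:
  f_Neutral = (1/(0.6·√(2π)))·exp(−(2.41−1.6)²/(2·0.6²)) = 0.664904·exp(-0.91125) = 0.267306
  f_Bear = (1/(0.3·√(2π)))·exp(−(2.41−1.7)²/(2·0.3²)) = 1.329808·exp(-2.80056) = 0.0808208
  f_Crisis = (1/(0.5·√(2π)))·exp(−(2.41−3.1)²/(2·0.5²)) = 0.797885·exp(-0.95220) = 0.307897
Posterior odds = (w_Neutral·f_Neutral) / (w_Bear·f_Bear) = (0.35·0.267306) / (0.20·0.0808208) = 0.0935569 / 0.0161642 ≈ 5.788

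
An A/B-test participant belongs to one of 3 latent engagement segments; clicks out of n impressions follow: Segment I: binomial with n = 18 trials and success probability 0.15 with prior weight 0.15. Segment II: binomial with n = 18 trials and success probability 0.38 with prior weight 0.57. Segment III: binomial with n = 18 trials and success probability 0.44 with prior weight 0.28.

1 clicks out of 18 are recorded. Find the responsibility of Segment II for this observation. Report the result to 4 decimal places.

0.0430

By Bayes' theorem, P(k | x) = π_k f_k(x) / Σ_j π_j f_j(x).
Component likelihoods at x = 1 clicks out of 18:
  L_I = C(18,1)·0.15^1·0.85^17 = 18·0.15·0.0631134 = 0.170406
  L_II = C(18,1)·0.38^1·0.62^17 = 18·0.38·0.000295569 = 0.00202169
  L_III = C(18,1)·0.44^1·0.56^17 = 18·0.44·5.23837e-05 = 0.000414879
Multiply by the mixture weights:
  π_I·L_I = 0.15 × 0.170406 = 0.0255609
  π_II·L_II = 0.57 × 0.00202169 = 0.00115236
  π_III·L_III = 0.28 × 0.000414879 = 0.000116166
Evidence: 0.0255609 + 0.00115236 + 0.000116166 = 0.0268295
So the posterior for Segment II is 0.00115236 / 0.0268295 ≈ 0.0430.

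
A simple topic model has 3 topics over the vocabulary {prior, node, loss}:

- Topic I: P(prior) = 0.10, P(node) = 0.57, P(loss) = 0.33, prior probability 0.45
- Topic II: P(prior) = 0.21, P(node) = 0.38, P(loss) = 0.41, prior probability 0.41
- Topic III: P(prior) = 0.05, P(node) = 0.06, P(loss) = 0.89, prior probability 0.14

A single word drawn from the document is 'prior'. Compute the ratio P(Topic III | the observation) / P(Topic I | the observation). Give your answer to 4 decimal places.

0.1556

The posterior odds equal the prior odds times the likelihood ratio: (w_i/w_j)·(f_i(x)/f_j(x)).
Categorical probabilities:
  f_I = 0.1
  f_II = 0.21
  f_III = 0.05
Odds = (0.14/0.45) × (0.05/0.1) = 0.311111 × 0.5 ≈ 0.1556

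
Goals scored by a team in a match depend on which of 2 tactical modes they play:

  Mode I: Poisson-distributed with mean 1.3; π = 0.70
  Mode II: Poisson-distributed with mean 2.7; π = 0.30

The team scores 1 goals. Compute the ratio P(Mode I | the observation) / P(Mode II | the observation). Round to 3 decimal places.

Posterior odds = (π_i f_i(x)) / (π_j f_j(x)); the normalising sum cancels.
Evaluate each component's likelihood at the observed value:
  f_I = 0.354291
  f_II = 0.181455
Odds = (0.70/0.30) × (0.354291/0.181455) = 2.33333 × 1.9525 ≈ 4.556

4.556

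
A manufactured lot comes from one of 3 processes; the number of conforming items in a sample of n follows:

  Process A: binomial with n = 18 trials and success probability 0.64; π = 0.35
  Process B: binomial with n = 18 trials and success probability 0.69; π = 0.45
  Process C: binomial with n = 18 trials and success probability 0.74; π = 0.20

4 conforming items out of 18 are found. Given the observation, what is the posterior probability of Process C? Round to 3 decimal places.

0.009

By Bayes' theorem, P(k | x) = w_k f_k(x) / Σ_j w_j f_j(x).
Component likelihoods at x = 4 conforming items out of 18:
  f_A = C(18,4)·0.64^4·0.36^14 = 3060·0.167772·6.14094e-07 = 0.000315265
  f_B = C(18,4)·0.69^4·0.31^14 = 3060·0.226671·7.56944e-08 = 5.25027e-05
  f_C = C(18,4)·0.74^4·0.26^14 = 3060·0.299866·6.451e-09 = 5.91937e-06
Weight by the priors:
  w_A·f_A = 0.35 × 0.000315265 = 0.000110343
  w_B·f_B = 0.45 × 5.25027e-05 = 2.36262e-05
  w_C·f_C = 0.20 × 5.91937e-06 = 1.18387e-06
Denominator: 0.000110343 + 2.36262e-05 + 1.18387e-06 = 0.000135153
So the posterior for Process C is 1.18387e-06 / 0.000135153 ≈ 0.009.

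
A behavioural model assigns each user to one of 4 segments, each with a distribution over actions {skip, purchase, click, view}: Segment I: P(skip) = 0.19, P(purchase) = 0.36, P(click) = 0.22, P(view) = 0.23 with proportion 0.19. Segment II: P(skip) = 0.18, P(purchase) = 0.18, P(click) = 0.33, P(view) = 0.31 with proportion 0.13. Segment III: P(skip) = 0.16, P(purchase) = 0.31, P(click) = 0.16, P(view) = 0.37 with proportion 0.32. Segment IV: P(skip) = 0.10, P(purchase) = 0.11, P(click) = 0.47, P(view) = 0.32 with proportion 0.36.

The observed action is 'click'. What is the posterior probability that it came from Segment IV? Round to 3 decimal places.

0.555

By Bayes' theorem, P(k | x) = P(Z=k) f_k(x) / Σ_j P(Z=j) f_j(x).
Evaluate each component's likelihood at the observed value:
  p_I = 0.22
  p_II = 0.33
  p_III = 0.16
  p_IV = 0.47
Weight by the priors:
  P(Z=I)·p_I = 0.19 × 0.22 = 0.0418
  P(Z=II)·p_II = 0.13 × 0.33 = 0.0429
  P(Z=III)·p_III = 0.32 × 0.16 = 0.0512
  P(Z=IV)·p_IV = 0.36 × 0.47 = 0.1692
Denominator: 0.0418 + 0.0429 + 0.0512 + 0.1692 = 0.3051
P(Segment IV | 'click') ≈ 0.555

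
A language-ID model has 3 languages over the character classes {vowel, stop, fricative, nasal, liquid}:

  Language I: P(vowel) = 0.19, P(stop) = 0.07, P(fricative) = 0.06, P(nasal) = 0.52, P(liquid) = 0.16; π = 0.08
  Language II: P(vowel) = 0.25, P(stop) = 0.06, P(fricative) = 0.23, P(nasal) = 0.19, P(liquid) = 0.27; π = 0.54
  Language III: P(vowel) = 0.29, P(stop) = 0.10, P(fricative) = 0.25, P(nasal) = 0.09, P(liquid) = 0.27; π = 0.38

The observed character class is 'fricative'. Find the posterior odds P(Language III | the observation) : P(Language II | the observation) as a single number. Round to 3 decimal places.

The posterior odds equal the prior odds times the likelihood ratio: (π_i/π_j)·(f_i(x)/f_j(x)).
Component likelihoods at x = 'fricative':
  p_I = P(fricative | comp) = 0.06
  p_II = P(fricative | comp) = 0.23
  p_III = P(fricative | comp) = 0.25
Odds = (0.38/0.54) × (0.25/0.23) = 0.703704 × 1.08696 ≈ 0.765

0.765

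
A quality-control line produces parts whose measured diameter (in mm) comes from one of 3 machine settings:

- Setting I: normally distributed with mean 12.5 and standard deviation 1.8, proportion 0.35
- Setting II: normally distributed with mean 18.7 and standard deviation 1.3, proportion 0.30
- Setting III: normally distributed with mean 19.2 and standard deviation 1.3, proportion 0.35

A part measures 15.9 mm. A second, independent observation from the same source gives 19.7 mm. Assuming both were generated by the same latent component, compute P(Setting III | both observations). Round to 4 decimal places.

The responsibility of component k is π_k f_k(x) divided by Σ_j π_j f_j(x).
Since both observations come from the same component, the likelihood for component k is f_k(x₁)·f_k(x₂).
  f_I = [(1/(1.8·√(2π)))·exp(−(15.9−12.5)²/(2·1.8²)) = 0.221635·exp(-1.78395) = 0.0372287] × [7.43501e-05] = 2.76796e-06
  f_II = [(1/(1.3·√(2π)))·exp(−(15.9−18.7)²/(2·1.3²)) = 0.306879·exp(-2.31953) = 0.0301723] × [0.228285] = 0.00688789
  f_III = [(1/(1.3·√(2π)))·exp(−(15.9−19.2)²/(2·1.3²)) = 0.306879·exp(-3.22189) = 0.0122382] × [0.285] = 0.00348787
Weight by the priors:
  π_I·f_I = 0.35 × 2.76796e-06 = 9.68785e-07
  π_II·f_II = 0.30 × 0.00688789 = 0.00206637
  π_III·f_III = 0.35 × 0.00348787 = 0.00122076
Marginal: 9.68785e-07 + 0.00206637 + 0.00122076 = 0.00328809
P(Setting III | data) ≈ 0.3713

0.3713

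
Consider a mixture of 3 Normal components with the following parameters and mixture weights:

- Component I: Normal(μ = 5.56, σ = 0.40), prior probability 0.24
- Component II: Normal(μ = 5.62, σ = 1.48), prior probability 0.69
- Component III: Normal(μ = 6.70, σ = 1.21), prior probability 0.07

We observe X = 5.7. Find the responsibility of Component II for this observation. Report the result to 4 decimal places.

0.4347

The responsibility of component k is π_k f_k(x) divided by Σ_j π_j f_j(x).
Normal densities:
  p_I = (1/(0.40·√(2π)))·exp(−(5.7−5.56)²/(2·0.40²)) = 0.997356·exp(-0.06125) = 0.938101
  p_II = (1/(1.48·√(2π)))·exp(−(5.7−5.62)²/(2·1.48²)) = 0.269556·exp(-0.00146) = 0.269162
  p_III = (1/(1.21·√(2π)))·exp(−(5.7−6.70)²/(2·1.21²)) = 0.329704·exp(-0.34151) = 0.23432
Unnormalised posteriors:
  π_I·p_I = 0.24 × 0.938101 = 0.225144
  π_II·p_II = 0.69 × 0.269162 = 0.185722
  π_III·p_III = 0.07 × 0.23432 = 0.0164024
Marginal: 0.225144 + 0.185722 + 0.0164024 = 0.427268
P(Component II | x) = 0.185722 / 0.427268 ≈ 0.4347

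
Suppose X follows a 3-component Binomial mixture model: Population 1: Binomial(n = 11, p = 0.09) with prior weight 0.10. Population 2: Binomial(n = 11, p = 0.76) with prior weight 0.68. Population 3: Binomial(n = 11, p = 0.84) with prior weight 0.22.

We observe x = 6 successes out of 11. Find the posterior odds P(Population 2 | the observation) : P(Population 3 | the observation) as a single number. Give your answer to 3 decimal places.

Posterior odds = (P(Z=i) f_i(x)) / (P(Z=j) f_j(x)); the normalising sum cancels.
Component likelihoods at x = 6 successes out of 11:
  p_1 = C(11,6)·0.09^6·0.91^5 = 462·5.31441e-07·0.624032 = 0.000153216
  p_2 = C(11,6)·0.76^6·0.24^5 = 462·0.1927·0.000796262 = 0.0708891
  p_3 = C(11,6)·0.84^6·0.16^5 = 462·0.351298·0.000104858 = 0.0170184
Odds = (0.68/0.22) × (0.0708891/0.0170184) = 3.09091 × 4.16545 ≈ 12.875

12.875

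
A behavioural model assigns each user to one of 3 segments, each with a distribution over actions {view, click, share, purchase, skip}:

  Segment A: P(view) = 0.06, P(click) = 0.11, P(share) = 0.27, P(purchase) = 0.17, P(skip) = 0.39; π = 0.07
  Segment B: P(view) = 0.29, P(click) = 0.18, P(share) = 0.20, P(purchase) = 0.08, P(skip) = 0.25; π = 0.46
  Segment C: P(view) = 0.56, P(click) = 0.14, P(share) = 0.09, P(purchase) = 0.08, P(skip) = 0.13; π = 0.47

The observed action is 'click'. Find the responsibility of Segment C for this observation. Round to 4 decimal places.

0.4210

By Bayes' theorem, P(k | x) = π_k f_k(x) / Σ_j π_j f_j(x).
Categorical probabilities:
  p_A = P(click | comp) = 0.11
  p_B = P(click | comp) = 0.18
  p_C = P(click | comp) = 0.14
Multiply by the mixture weights:
  π_A·p_A = 0.07 × 0.11 = 0.0077
  π_B·p_B = 0.46 × 0.18 = 0.0828
  π_C·p_C = 0.47 × 0.14 = 0.0658
Sum: 0.0077 + 0.0828 + 0.0658 = 0.1563
Responsibility of Segment C: 0.0658 / 0.1563 ≈ 0.4210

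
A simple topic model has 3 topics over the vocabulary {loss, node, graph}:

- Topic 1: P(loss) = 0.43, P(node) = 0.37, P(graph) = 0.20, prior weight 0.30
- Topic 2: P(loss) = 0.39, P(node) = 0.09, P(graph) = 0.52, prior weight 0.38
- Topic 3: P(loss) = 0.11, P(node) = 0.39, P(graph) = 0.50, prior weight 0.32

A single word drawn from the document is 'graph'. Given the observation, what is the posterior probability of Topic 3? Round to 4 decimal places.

0.3831

Posterior ∝ prior × likelihood, so P(k | x) ∝ w_k f_k(x); normalise over all components.
Categorical probabilities:
  L_1 = P(graph | comp) = 0.20
  L_2 = P(graph | comp) = 0.52
  L_3 = P(graph | comp) = 0.50
Prior × likelihood for each component:
  w_1·L_1 = 0.30 × 0.2 = 0.06
  w_2·L_2 = 0.38 × 0.52 = 0.1976
  w_3·L_3 = 0.32 × 0.5 = 0.16
Denominator: 0.06 + 0.1976 + 0.16 = 0.4176
Responsibility of Topic 3: 0.16 / 0.4176 ≈ 0.3831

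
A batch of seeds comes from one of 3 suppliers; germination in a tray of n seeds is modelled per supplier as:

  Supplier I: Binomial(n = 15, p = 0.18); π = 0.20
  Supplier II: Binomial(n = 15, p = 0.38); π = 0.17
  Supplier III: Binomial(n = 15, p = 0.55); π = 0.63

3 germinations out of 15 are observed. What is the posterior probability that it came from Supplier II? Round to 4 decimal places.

0.2074

Posterior ∝ prior × likelihood, so P(k | x) ∝ π_k f_k(x); normalise over all components.
Evaluate each component's likelihood at the observed value:
  f_I = C(15,3)·0.18^3·0.82^12 = 455·0.005832·0.0924201 = 0.245242
  f_II = C(15,3)·0.38^3·0.62^12 = 455·0.054872·0.00322627 = 0.0805494
  f_III = C(15,3)·0.55^3·0.45^12 = 455·0.166375·6.89525e-05 = 0.00521975
Multiply by the mixture weights:
  π_I·f_I = 0.20 × 0.245242 = 0.0490484
  π_II·f_II = 0.17 × 0.0805494 = 0.0136934
  π_III·f_III = 0.63 × 0.00521975 = 0.00328844
Sum: 0.0490484 + 0.0136934 + 0.00328844 = 0.0660303
P(Supplier II | 3 germinations out of 15) = 0.0136934 / 0.0660303 ≈ 0.2074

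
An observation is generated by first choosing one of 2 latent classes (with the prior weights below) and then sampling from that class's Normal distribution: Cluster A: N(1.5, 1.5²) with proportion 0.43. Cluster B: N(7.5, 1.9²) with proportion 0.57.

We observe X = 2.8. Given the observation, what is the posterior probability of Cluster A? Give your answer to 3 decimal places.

0.933

The responsibility of component k is P(Z=k) f_k(x) divided by Σ_j P(Z=j) f_j(x).
Component likelihoods at x = 2.8:
  p_A = 0.182691
  p_B = 0.00984936
Multiply by the mixture weights:
  P(Z=A)·p_A = 0.43 × 0.182691 = 0.0785571
  P(Z=B)·p_B = 0.57 × 0.00984936 = 0.00561413
Normaliser: 0.0785571 + 0.00561413 = 0.0841713
Responsibility of Cluster A: 0.0785571 / 0.0841713 ≈ 0.933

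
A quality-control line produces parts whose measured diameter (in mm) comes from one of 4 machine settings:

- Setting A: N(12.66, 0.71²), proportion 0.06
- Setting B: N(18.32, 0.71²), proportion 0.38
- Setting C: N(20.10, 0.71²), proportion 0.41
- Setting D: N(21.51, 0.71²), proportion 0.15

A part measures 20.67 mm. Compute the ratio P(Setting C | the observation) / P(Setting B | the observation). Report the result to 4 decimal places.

187.0381

Since P(k|x) ∝ w_k f_k(x), the posterior odds are w_i f_i(x) / (w_j f_j(x)).
Component likelihoods at x = 20.67 mm:
  f_A = (1/(0.71·√(2π)))·exp(−(20.67−12.66)²/(2·0.71²)) = 0.561891·exp(-63.63827) = 1.29391e-28
  f_B = (1/(0.71·√(2π)))·exp(−(20.67−18.32)²/(2·0.71²)) = 0.561891·exp(-5.47758) = 0.00234837
  f_C = (1/(0.71·√(2π)))·exp(−(20.67−20.10)²/(2·0.71²)) = 0.561891·exp(-0.32226) = 0.407096
  f_D = (1/(0.71·√(2π)))·exp(−(20.67−21.51)²/(2·0.71²)) = 0.561891·exp(-0.69986) = 0.279065
0.166909 / 0.000892382 ≈ 187.0381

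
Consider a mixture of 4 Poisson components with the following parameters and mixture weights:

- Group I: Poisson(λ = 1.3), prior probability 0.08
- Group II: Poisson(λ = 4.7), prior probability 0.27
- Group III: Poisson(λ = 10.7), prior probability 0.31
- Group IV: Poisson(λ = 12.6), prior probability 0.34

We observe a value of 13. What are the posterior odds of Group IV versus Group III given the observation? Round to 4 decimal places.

1.3734

The posterior odds equal the prior odds times the likelihood ratio: (w_i/w_j)·(f_i(x)/f_j(x)).
Evaluate each component's likelihood at the observed value:
  p_I = 1.32556e-09
  p_II = 0.000797642
  p_III = 0.0872485
  p_IV = 0.109251
0.0371454 / 0.027047 ≈ 1.3734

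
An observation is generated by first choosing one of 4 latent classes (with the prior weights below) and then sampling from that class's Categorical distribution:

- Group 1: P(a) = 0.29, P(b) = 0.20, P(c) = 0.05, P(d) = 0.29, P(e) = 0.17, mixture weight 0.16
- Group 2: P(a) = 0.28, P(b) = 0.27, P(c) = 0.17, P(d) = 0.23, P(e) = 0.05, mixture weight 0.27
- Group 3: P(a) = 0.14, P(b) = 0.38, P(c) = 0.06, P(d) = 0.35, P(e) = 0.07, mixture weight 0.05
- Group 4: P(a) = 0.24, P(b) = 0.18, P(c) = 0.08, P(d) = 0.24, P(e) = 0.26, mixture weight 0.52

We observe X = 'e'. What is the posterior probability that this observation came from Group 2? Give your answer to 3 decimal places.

0.075

The responsibility of component k is π_k f_k(x) divided by Σ_j π_j f_j(x).
Categorical probabilities:
  L_1 = 0.17
  L_2 = 0.05
  L_3 = 0.07
  L_4 = 0.26
Weight by the priors:
  π_1·L_1 = 0.16 × 0.17 = 0.0272
  π_2·L_2 = 0.27 × 0.05 = 0.0135
  π_3·L_3 = 0.05 × 0.07 = 0.0035
  π_4·L_4 = 0.52 × 0.26 = 0.1352
Marginal: 0.0272 + 0.0135 + 0.0035 + 0.1352 = 0.1794
P(Group 2 | the observation) = 0.0135 / 0.1794 ≈ 0.075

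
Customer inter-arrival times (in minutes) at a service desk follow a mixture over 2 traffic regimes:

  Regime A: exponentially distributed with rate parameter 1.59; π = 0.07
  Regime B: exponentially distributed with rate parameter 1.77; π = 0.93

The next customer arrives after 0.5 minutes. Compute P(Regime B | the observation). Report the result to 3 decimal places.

P(component k | x) = π_k·f_k(x) / marginal(x), where marginal(x) = Σ_j π_j·f_j(x).
Component likelihoods at x = 0.5 minutes:
  f_A = 0.718014
  f_B = 0.730504
Unnormalised posteriors:
  π_A·f_A = 0.07 × 0.718014 = 0.050261
  π_B·f_B = 0.93 × 0.730504 = 0.679369
Sum: 0.050261 + 0.679369 = 0.72963
P(Regime B | x) ≈ 0.931

0.931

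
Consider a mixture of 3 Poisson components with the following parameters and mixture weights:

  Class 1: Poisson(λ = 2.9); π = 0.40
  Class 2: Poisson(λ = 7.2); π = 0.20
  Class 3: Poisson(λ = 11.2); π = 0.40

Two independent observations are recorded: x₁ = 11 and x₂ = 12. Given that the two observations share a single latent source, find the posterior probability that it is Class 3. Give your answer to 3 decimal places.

The responsibility of component k is π_k f_k(x) divided by Σ_j π_j f_j(x).
Since both observations come from the same component, the likelihood for component k is f_k(x₁)·f_k(x₂).
  p_1 = [0.000168178] × [4.06429e-05] = 6.83523e-09
  p_2 = [0.0504175] × [0.0302505] = 0.00152516
  p_3 = [0.119164] × [0.11122] = 0.0132533
Unnormalised posteriors:
  π_1·p_1 = 0.40 × 6.83523e-09 = 2.73409e-09
  π_2·p_2 = 0.20 × 0.00152516 = 0.000305031
  π_3·p_3 = 0.40 × 0.0132533 = 0.00530134
Sum: 2.73409e-09 + 0.000305031 + 0.00530134 = 0.00560637
So the posterior for Class 3 is 0.00530134 / 0.00560637 ≈ 0.946.

0.946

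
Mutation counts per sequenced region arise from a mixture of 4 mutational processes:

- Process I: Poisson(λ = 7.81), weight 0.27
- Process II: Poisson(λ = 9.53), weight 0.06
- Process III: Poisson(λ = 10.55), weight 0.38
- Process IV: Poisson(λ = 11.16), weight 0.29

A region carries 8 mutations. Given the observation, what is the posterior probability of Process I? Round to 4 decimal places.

0.3499

The responsibility of component k is π_k f_k(x) divided by Σ_j π_j f_j(x).
Evaluate each component's likelihood at the observed value:
  f_I = 0.139267
  f_II = 0.122573
  f_III = 0.0996994
  f_IV = 0.0849311
Weight by the priors:
  π_I·f_I = 0.27 × 0.139267 = 0.0376021
  π_II·f_II = 0.06 × 0.122573 = 0.0073544
  π_III·f_III = 0.38 × 0.0996994 = 0.0378858
  π_IV·f_IV = 0.29 × 0.0849311 = 0.02463
Marginal: 0.0376021 + 0.0073544 + 0.0378858 + 0.02463 = 0.107472
P(Process I | the observation) ≈ 0.3499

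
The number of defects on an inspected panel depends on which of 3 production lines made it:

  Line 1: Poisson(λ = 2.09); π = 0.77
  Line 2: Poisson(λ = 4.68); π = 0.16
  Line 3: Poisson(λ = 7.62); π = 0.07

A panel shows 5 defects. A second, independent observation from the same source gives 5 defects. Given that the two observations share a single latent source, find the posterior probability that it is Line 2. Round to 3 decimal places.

The responsibility of component k is w_k f_k(x) divided by Σ_j w_j f_j(x).
Since both observations come from the same component, the likelihood for component k is f_k(x₁)·f_k(x₂).
  L_1 = [e^(−2.09)·2.09^5/5! = 0.0411031] × [0.0411031] = 0.00168947
  L_2 = [e^(−4.68)·4.68^5/5! = 0.1736] × [0.1736] = 0.030137
  L_3 = [e^(−7.62)·7.62^5/5! = 0.105019] × [0.105019] = 0.0110291
Multiply by the mixture weights:
  w_1·L_1 = 0.77 × 0.00168947 = 0.00130089
  w_2·L_2 = 0.16 × 0.030137 = 0.00482192
  w_3·L_3 = 0.07 × 0.0110291 = 0.000772036
Sum: 0.00130089 + 0.00482192 + 0.000772036 = 0.00689484
P(Line 2 | x₁, x₂) ≈ 0.699

0.699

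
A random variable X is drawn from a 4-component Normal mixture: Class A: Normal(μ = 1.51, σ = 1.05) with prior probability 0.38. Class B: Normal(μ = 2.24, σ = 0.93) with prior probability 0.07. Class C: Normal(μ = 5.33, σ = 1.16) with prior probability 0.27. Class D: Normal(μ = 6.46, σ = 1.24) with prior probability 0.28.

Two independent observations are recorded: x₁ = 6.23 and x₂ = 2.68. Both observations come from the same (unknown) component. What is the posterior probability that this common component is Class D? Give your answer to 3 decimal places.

Apply Bayes' rule: the posterior for each component is proportional to its prior times its likelihood at x.
Since both observations come from the same component, the likelihood for component k is f_k(x₁)·f_k(x₂).
  p_A = [1.55522e-05] × [0.204223] = 3.1761e-06
  p_B = [4.31943e-05] × [0.383549] = 1.65671e-05
  p_C = [0.254529] × [0.0253041] = 0.00644063
  p_D = [0.316241] × [0.00308754] = 0.000976404
Unnormalised posteriors:
  P(Z=A)·p_A = 0.38 × 3.1761e-06 = 1.20692e-06
  P(Z=B)·p_B = 0.07 × 1.65671e-05 = 1.1597e-06
  P(Z=C)·p_C = 0.27 × 0.00644063 = 0.00173897
  P(Z=D)·p_D = 0.28 × 0.000976404 = 0.000273393
Evidence: 1.20692e-06 + 1.1597e-06 + 0.00173897 + 0.000273393 = 0.00201473
Responsibility of Class D: 0.000273393 / 0.00201473 ≈ 0.136

0.136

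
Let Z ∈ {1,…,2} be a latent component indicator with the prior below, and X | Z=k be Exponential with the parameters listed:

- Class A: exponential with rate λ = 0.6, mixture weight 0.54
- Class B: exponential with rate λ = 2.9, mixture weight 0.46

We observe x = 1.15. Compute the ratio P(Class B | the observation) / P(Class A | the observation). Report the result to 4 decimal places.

0.2923

Posterior odds = (P(Z=i) f_i(x)) / (P(Z=j) f_j(x)); the normalising sum cancels.
Component likelihoods at x = 1.15:
  p_A = 0.300946
  p_B = 0.103282
0.0475099 / 0.162511 ≈ 0.2923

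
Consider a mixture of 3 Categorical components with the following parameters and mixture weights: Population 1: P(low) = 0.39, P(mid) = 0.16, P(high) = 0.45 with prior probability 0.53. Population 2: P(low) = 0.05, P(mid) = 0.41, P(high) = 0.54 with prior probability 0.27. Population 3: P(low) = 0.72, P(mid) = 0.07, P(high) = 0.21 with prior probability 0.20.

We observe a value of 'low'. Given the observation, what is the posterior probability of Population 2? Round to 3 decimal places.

The responsibility of component k is P(Z=k) f_k(x) divided by Σ_j P(Z=j) f_j(x).
Component likelihoods at x = 'low':
  f_1 = P(low | comp) = 0.39
  f_2 = P(low | comp) = 0.05
  f_3 = P(low | comp) = 0.72
Prior × likelihood for each component:
  P(Z=1)·f_1 = 0.53 × 0.39 = 0.2067
  P(Z=2)·f_2 = 0.27 × 0.05 = 0.0135
  P(Z=3)·f_3 = 0.20 × 0.72 = 0.144
Denominator: 0.2067 + 0.0135 + 0.144 = 0.3642
So the posterior for Population 2 is 0.0135 / 0.3642 ≈ 0.037.

0.037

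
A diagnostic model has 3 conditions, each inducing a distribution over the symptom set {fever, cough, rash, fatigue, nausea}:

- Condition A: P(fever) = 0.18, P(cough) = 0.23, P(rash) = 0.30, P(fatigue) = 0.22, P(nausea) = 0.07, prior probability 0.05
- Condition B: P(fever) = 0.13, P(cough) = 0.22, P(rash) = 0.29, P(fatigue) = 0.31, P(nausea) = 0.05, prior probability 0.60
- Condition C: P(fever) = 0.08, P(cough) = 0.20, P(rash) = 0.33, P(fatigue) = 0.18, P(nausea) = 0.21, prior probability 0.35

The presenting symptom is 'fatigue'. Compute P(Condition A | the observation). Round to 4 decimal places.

0.0423

Posterior ∝ prior × likelihood, so P(k | x) ∝ π_k f_k(x); normalise over all components.
Evaluate each component's likelihood at the observed value:
  p_A = P(fatigue | comp) = 0.22
  p_B = P(fatigue | comp) = 0.31
  p_C = P(fatigue | comp) = 0.18
Unnormalised posteriors:
  π_A·p_A = 0.05 × 0.22 = 0.011
  π_B·p_B = 0.60 × 0.31 = 0.186
  π_C·p_C = 0.35 × 0.18 = 0.063
Normaliser: 0.011 + 0.186 + 0.063 = 0.26
Responsibility of Condition A: 0.011 / 0.26 ≈ 0.0423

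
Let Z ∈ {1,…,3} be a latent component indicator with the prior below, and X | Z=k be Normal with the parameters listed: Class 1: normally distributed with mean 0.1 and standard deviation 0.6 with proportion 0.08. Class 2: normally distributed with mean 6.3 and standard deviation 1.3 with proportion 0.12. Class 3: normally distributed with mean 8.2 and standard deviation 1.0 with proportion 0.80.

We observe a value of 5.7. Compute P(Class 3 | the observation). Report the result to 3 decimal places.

The responsibility of component k is π_k f_k(x) divided by Σ_j π_j f_j(x).
Component likelihoods at x = 5.7:
  f_1 = (1/(0.6·√(2π)))·exp(−(5.7−0.1)²/(2·0.6²)) = 0.664904·exp(-43.55556) = 8.06903e-20
  f_2 = (1/(1.3·√(2π)))·exp(−(5.7−6.3)²/(2·1.3²)) = 0.306879·exp(-0.10651) = 0.275874
  f_3 = (1/(1.0·√(2π)))·exp(−(5.7−8.2)²/(2·1.0²)) = 0.398942·exp(-3.12500) = 0.0175283
Weight by the priors:
  π_1·f_1 = 0.08 × 8.06903e-20 = 6.45522e-21
  π_2·f_2 = 0.12 × 0.275874 = 0.0331049
  π_3·f_3 = 0.80 × 0.0175283 = 0.0140226
Evidence: 6.45522e-21 + 0.0331049 + 0.0140226 = 0.0471275
Responsibility of Class 3: 0.0140226 / 0.0471275 ≈ 0.298

0.298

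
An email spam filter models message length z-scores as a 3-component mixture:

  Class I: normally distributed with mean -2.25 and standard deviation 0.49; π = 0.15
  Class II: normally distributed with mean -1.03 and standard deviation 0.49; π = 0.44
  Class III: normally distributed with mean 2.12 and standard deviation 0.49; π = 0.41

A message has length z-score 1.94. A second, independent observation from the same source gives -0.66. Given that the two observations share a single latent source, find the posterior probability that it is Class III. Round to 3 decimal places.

0.918

Posterior ∝ prior × likelihood, so P(k | x) ∝ π_k f_k(x); normalise over all components.
Since both observations come from the same component, the likelihood for component k is f_k(x₁)·f_k(x₂).
  f_I = [(1/(0.49·√(2π)))·exp(−(1.94−-2.25)²/(2·0.49²)) = 0.814168·exp(-36.55998) = 1.07874e-16] × [0.0042101] = 4.54162e-19
  f_II = [(1/(0.49·√(2π)))·exp(−(1.94−-1.03)²/(2·0.49²)) = 0.814168·exp(-18.36922) = 8.57161e-09] × [0.612211] = 5.24764e-09
  f_III = [(1/(0.49·√(2π)))·exp(−(1.94−2.12)²/(2·0.49²)) = 0.814168·exp(-0.06747) = 0.761047] × [8.33918e-08] = 6.3465e-08
Weight by the priors:
  π_I·f_I = 0.15 × 4.54162e-19 = 6.81243e-20
  π_II·f_II = 0.44 × 5.24764e-09 = 2.30896e-09
  π_III·f_III = 0.41 × 6.3465e-08 = 2.60207e-08
Evidence: 6.81243e-20 + 2.30896e-09 + 2.60207e-08 = 2.83296e-08
So the posterior for Class III is 2.60207e-08 / 2.83296e-08 ≈ 0.918.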